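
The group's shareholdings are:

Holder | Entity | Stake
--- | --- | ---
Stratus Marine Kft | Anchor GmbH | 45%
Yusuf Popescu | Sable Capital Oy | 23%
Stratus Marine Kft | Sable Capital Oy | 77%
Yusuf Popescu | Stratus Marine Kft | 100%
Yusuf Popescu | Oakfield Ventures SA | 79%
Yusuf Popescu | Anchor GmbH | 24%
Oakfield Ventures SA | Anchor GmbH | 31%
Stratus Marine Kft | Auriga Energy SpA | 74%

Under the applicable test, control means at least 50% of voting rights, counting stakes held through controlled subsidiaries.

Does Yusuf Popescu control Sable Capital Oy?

Yusuf holds 100% of Stratus, so Yusuf controls Stratus.
Yusuf and Stratus together hold 23% + 77% = 100% of Sable, so Yusuf controls Sable.

Yes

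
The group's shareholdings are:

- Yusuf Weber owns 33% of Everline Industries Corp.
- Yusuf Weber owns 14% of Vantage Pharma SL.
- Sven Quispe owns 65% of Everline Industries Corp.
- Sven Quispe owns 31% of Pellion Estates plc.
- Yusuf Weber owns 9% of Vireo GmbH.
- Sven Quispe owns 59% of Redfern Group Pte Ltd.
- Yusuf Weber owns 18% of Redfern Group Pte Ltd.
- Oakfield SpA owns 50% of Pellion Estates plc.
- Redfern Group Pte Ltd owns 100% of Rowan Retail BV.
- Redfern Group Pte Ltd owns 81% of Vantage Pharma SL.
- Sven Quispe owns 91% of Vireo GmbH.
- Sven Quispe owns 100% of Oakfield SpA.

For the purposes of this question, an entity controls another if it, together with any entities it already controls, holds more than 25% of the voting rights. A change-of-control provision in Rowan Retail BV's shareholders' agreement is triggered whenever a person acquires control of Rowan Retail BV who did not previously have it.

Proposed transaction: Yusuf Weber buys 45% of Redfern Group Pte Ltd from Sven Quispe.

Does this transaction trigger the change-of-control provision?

The purchase adds only to Yusuf's holdings (Sven's stake shrinks), so Yusuf is the only person who could newly come to control Rowan.
Yusuf holds 33% of Everline, so Yusuf controls Everline.
Neither Yusuf nor any entity Yusuf controls holds any voting interest in Rowan.
So before the transaction, Yusuf does not control Rowan.
After the purchase, Yusuf's direct stake in Redfern rises to 18% + 45% = 63%, and Sven's stake falls to 14%.
Yusuf holds 63% of Redfern, so Yusuf controls Redfern.
Redfern holds 100% of Rowan, so Yusuf controls Rowan.
Yusuf did not control Rowan before and does after, so the clause is triggered.

Yes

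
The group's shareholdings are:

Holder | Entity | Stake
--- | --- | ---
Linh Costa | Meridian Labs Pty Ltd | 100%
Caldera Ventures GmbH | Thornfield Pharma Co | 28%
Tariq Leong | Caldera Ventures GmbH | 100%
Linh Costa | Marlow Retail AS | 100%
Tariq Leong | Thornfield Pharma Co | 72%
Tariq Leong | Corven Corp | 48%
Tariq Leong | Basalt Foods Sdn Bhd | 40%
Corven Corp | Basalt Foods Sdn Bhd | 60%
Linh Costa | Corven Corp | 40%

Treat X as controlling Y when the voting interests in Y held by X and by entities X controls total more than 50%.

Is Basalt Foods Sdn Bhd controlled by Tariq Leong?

Tariq holds 100% of Caldera, so Tariq controls Caldera.
Caldera and Tariq together hold 28% + 72% = 100% of Thornfield, so Tariq controls Thornfield.
In Basalt, Tariq's side holds only 40%, not > 50%.
So Tariq does not control Basalt.

No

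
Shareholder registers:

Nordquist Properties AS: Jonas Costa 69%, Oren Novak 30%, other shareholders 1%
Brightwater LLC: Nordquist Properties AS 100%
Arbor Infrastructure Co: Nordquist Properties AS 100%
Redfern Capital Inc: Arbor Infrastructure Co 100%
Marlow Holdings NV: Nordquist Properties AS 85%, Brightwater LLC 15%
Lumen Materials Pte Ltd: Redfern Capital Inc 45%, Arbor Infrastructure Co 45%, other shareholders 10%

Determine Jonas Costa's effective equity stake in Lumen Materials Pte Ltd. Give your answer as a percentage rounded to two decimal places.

62.10%

Jonas reaches Lumen along 2 paths.
Via Nordquist → Arbor → Redfern: 69% × 100% × 100% × 45% = 31.05%.
Via Nordquist → Arbor: 69% × 100% × 45% = 31.05%.
Total: 31.05% + 31.05% = 62.1%.
Rounded: 62.10%.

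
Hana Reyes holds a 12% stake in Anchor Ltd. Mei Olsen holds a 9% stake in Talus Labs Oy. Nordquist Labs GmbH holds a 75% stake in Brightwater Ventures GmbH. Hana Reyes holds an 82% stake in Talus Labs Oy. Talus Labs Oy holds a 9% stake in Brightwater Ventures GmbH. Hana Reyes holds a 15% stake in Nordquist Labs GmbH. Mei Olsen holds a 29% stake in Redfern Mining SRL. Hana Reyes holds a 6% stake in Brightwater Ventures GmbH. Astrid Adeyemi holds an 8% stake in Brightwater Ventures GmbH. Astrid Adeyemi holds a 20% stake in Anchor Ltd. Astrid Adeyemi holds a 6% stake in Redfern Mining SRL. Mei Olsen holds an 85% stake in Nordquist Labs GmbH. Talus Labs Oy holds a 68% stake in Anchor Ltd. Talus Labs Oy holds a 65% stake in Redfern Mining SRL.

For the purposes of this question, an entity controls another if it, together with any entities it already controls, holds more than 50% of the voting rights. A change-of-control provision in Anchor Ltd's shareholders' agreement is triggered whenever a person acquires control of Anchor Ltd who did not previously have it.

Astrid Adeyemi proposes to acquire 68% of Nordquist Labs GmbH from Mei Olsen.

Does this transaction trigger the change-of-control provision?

The purchase adds only to Astrid's holdings (Mei's stake shrinks), so Astrid is the only person who could newly come to control Anchor.
Astrid's largest direct stake is 20% in Anchor, which does not meet the threshold, so Astrid controls no company.
In Anchor, Astrid's side holds only 20%, not > 50%.
So before the transaction, Astrid does not control Anchor.
After the purchase, Astrid holds 68% of Nordquist directly, and Mei's stake falls to 17%.
Astrid holds 68% of Nordquist, so Astrid controls Nordquist.
Nordquist and Astrid together hold 75% + 8% = 83% of Brightwater, so Astrid controls Brightwater.
After the transaction, Astrid's side holds 20% of Anchor, not > 50%, so Astrid still does not control Anchor.
No new person acquires control, so the clause is not triggered.

No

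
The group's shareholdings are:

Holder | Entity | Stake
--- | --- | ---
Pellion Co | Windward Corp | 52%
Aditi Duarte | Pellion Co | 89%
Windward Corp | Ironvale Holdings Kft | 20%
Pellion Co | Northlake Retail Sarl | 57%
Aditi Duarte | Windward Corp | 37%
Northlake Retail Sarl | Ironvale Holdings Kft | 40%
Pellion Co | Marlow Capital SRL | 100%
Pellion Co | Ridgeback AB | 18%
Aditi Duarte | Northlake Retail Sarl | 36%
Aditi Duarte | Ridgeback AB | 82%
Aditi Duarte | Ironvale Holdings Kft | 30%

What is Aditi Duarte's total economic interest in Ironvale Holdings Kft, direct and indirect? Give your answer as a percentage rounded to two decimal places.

81.35%

Aditi reaches Ironvale along 5 paths.
Via Pellion → Northlake: 89% × 57% × 40% = 20.292%.
Via Northlake: 36% × 40% = 14.4%.
Via Pellion → Windward: 89% × 52% × 20% = 9.256%.
Via Windward: 37% × 20% = 7.4%.
Direct stake: 30% = 30%.
Total: 20.292% + 14.4% + 9.256% + 7.4% + 30% = 81.348%.
Rounded: 81.35%.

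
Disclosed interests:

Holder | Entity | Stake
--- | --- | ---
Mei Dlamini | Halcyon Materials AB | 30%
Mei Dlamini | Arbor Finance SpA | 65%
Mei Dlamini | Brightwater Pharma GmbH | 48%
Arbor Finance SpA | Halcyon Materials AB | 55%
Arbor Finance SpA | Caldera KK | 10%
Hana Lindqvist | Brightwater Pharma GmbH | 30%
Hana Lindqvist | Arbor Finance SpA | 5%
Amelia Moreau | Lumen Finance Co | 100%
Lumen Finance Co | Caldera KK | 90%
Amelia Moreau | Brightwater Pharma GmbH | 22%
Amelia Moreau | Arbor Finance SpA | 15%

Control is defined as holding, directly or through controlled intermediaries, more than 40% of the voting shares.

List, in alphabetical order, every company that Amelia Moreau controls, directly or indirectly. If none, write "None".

Amelia holds 100% of Lumen, so Amelia controls Lumen.
Lumen holds 90% of Caldera, so Amelia controls Caldera.
No other company's threshold is met.

Caldera KK, Lumen Finance Co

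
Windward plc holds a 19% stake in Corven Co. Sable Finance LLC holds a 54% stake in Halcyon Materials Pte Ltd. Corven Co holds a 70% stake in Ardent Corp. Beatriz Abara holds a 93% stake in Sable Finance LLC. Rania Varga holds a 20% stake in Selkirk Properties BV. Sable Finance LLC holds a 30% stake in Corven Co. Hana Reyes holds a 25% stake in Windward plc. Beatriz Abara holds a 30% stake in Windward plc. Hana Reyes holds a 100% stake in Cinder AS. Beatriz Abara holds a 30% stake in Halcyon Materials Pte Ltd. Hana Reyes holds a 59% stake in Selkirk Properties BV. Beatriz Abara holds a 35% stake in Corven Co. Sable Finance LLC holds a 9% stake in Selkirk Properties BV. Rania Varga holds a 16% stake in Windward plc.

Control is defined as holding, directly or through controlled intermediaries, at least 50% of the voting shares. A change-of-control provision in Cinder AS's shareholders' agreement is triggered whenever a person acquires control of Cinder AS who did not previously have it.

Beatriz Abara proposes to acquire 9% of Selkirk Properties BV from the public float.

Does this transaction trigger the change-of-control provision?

No

The purchase changes only Beatriz's holdings, so Beatriz is the only person who could newly come to control Cinder.
Beatriz holds 93% of Sable, so Beatriz controls Sable.
Beatriz and Sable together hold 35% + 30% = 65% of Corven, so Beatriz controls Corven.
Corven holds 70% of Ardent, so Beatriz controls Ardent.
Sable and Beatriz together hold 54% + 30% = 84% of Halcyon, so Beatriz controls Halcyon.
Neither Beatriz nor any entity Beatriz controls holds any voting interest in Cinder.
So before the transaction, Beatriz does not control Cinder.
After the purchase, Beatriz holds 9% of Selkirk directly.
Beatriz's side now holds 9% + 9% = 18% of Selkirk, not ≥ 50%, so Beatriz still does not control Selkirk.
After the transaction, neither Beatriz nor any entity Beatriz controls holds a voting interest in Cinder, so Beatriz still does not control it.
No new person acquires control, so the clause is not triggered.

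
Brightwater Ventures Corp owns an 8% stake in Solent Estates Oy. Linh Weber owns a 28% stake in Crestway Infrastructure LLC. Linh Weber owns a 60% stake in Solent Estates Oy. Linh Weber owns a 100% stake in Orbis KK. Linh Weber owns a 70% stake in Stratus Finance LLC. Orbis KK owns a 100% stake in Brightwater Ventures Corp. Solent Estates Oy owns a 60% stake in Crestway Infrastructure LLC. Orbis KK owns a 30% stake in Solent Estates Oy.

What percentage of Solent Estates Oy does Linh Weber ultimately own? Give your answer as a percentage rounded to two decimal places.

Linh reaches Solent along 3 paths.
Via Orbis: 100% × 30% = 30%.
Direct stake: 60% = 60%.
Via Orbis → Brightwater: 100% × 100% × 8% = 8%.
Total: 30% + 60% + 8% = 98%.
Rounded: 98.00%.

98.00%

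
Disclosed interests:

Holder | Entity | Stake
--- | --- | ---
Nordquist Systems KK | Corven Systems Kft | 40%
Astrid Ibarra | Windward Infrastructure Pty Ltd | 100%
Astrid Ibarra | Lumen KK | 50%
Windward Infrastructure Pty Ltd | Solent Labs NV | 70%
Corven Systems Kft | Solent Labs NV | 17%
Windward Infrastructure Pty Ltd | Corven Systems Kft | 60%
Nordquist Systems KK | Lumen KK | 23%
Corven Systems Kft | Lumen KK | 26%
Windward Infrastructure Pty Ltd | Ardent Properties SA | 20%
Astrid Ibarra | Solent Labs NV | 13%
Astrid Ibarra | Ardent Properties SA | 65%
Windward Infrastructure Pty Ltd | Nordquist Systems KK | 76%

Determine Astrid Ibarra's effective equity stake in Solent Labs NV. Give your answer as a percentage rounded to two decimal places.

Astrid reaches Solent along 4 paths.
Direct stake: 13% = 13%.
Via Windward: 100% × 70% = 70%.
Via Windward → Corven: 100% × 60% × 17% = 10.2%.
Via Windward → Nordquist → Corven: 100% × 76% × 40% × 17% = 5.168%.
Total: 13% + 70% + 10.2% + 5.168% = 98.368%.
Rounded: 98.37%.

98.37%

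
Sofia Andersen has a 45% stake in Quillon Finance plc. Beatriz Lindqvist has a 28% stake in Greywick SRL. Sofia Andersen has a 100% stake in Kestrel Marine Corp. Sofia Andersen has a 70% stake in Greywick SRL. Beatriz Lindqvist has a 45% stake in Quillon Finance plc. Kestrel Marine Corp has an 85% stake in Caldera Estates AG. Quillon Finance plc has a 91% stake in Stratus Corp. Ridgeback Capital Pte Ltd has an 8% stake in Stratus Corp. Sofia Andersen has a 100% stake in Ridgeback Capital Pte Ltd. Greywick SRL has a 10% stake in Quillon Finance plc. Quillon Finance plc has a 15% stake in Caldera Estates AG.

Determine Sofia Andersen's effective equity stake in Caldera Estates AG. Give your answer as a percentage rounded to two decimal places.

Sofia reaches Caldera along 3 paths.
Via Greywick → Quillon: 70% × 10% × 15% = 1.05%.
Via Quillon: 45% × 15% = 6.75%.
Via Kestrel: 100% × 85% = 85%.
Total: 1.05% + 6.75% + 85% = 92.8%.
Rounded: 92.80%.

92.80%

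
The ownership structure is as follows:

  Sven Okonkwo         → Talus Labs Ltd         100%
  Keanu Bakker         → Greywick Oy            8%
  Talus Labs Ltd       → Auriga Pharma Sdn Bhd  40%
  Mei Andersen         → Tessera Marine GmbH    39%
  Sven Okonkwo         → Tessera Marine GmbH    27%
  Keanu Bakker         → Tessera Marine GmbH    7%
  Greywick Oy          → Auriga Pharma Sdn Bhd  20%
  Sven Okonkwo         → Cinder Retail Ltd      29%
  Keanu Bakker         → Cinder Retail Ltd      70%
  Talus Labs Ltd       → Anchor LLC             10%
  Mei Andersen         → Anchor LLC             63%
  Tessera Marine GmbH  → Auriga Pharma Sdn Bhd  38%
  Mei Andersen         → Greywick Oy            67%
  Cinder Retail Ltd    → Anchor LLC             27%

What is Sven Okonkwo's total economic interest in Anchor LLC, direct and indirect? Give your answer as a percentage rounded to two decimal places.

Sven reaches Anchor along 2 paths.
Via Cinder: 29% × 27% = 7.83%.
Via Talus: 100% × 10% = 10%.
Total: 7.83% + 10% = 17.83%.

17.83%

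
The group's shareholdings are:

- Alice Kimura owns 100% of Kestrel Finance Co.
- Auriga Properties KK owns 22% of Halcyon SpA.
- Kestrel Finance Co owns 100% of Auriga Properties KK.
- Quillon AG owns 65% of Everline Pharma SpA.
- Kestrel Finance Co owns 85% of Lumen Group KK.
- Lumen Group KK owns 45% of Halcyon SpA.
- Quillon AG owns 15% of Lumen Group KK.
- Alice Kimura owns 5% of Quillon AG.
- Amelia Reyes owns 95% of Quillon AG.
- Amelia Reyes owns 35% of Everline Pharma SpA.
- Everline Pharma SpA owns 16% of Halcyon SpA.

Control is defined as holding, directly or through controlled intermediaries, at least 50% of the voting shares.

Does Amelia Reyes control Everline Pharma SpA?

Amelia holds 95% of Quillon, so Amelia controls Quillon.
Quillon and Amelia together hold 65% + 35% = 100% of Everline, so Amelia controls Everline.

Yes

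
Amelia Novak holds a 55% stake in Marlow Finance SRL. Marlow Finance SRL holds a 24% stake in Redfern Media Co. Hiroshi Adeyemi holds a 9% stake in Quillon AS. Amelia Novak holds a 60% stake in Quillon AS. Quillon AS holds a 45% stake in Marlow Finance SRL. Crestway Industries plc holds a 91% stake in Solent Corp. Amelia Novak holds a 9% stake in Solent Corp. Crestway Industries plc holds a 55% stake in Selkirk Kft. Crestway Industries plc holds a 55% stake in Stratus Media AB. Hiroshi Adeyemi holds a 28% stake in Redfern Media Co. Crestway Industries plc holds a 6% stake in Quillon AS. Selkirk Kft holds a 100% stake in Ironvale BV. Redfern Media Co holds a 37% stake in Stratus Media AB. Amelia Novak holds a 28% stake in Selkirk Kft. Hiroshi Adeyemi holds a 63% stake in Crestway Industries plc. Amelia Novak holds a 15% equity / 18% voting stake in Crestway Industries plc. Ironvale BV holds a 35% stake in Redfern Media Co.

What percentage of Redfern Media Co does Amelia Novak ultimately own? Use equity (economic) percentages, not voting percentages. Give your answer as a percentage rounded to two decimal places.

32.46%

Amelia reaches Redfern along 5 paths.
Via Marlow: 55% × 24% = 13.2%.
Via Crestway → Quillon → Marlow: 15% × 6% × 45% × 24% = 0.0972%.
Via Quillon → Marlow: 60% × 45% × 24% = 6.48%.
Via Crestway → Selkirk → Ironvale: 15% × 55% × 100% × 35% = 2.8875%.
Via Selkirk → Ironvale: 28% × 100% × 35% = 9.8%.
Total: 13.2% + 0.0972% + 6.48% + 2.8875% + 9.8% = 32.4647%.
Rounded: 32.46%.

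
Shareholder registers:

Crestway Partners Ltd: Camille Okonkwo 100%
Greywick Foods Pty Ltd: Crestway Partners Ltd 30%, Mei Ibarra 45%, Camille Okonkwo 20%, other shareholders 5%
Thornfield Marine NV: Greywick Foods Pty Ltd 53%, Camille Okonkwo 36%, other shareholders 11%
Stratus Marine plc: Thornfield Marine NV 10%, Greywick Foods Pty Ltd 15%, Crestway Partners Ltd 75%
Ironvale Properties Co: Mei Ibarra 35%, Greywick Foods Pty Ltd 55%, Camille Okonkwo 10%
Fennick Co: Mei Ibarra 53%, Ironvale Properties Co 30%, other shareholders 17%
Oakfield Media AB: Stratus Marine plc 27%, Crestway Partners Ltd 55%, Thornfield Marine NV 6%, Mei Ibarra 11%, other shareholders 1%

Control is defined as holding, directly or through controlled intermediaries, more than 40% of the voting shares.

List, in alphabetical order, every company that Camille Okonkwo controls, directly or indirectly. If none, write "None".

Crestway Partners Ltd, Greywick Foods Pty Ltd, Ironvale Properties Co, Oakfield Media AB, Stratus Marine plc, Thornfield Marine NV

Camille holds 100% of Crestway, so Camille controls Crestway.
Crestway and Camille together hold 30% + 20% = 50% of Greywick, so Camille controls Greywick.
Greywick and Camille together hold 53% + 36% = 89% of Thornfield, so Camille controls Thornfield.
Thornfield and Greywick and Crestway together hold 10% + 15% + 75% = 100% of Stratus, so Camille controls Stratus.
Greywick and Camille together hold 55% + 10% = 65% of Ironvale, so Camille controls Ironvale.
Stratus and Crestway and Thornfield together hold 27% + 55% + 6% = 88% of Oakfield, so Camille controls Oakfield.
No other company's threshold is met.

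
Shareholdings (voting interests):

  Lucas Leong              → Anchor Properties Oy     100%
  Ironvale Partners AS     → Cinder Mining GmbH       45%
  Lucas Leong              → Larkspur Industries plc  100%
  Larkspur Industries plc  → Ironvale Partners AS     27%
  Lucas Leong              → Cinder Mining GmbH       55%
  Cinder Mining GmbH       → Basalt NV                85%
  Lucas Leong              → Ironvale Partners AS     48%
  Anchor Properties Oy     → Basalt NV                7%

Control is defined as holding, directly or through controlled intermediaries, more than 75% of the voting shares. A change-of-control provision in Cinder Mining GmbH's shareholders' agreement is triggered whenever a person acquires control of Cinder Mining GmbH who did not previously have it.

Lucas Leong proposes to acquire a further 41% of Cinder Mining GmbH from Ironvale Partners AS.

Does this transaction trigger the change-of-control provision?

The purchase adds only to Lucas's holdings (Ironvale's stake shrinks), so Lucas is the only person who could newly come to control Cinder.
Lucas holds 100% of Larkspur, so Lucas controls Larkspur.
Lucas holds 100% of Anchor, so Lucas controls Anchor.
In Cinder, Lucas's side holds only 55%, not > 75%.
So before the transaction, Lucas does not control Cinder.
After the purchase, Lucas's direct stake in Cinder rises to 55% + 41% = 96%, and Ironvale's stake falls to 4%.
Lucas holds 96% of Cinder, so Lucas controls Cinder.
Lucas did not control Cinder before and does after, so the clause is triggered.

Yes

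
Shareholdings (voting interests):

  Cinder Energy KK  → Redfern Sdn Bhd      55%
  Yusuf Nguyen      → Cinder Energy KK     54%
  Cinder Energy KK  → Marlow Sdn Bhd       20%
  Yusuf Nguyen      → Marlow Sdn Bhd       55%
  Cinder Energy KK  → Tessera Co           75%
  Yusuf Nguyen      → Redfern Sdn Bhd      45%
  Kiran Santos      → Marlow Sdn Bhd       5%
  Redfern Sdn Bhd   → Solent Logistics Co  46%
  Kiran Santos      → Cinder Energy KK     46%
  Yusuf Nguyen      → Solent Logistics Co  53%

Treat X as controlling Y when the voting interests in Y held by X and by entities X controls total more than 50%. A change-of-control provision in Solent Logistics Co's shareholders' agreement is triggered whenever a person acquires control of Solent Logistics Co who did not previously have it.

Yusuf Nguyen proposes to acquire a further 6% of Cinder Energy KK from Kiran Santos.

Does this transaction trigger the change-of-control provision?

No

The purchase adds only to Yusuf's holdings (Kiran's stake shrinks), so Yusuf is the only person who could newly come to control Solent.
Yusuf holds 54% of Cinder, so Yusuf controls Cinder.
Cinder and Yusuf together hold 55% + 45% = 100% of Redfern, so Yusuf controls Redfern.
Redfern and Yusuf together hold 46% + 53% = 99% of Solent, so Yusuf controls Solent.
So Yusuf already controls Solent before the transaction.
After the purchase, Yusuf's direct stake in Cinder rises to 54% + 6% = 60%, and Kiran's stake falls to 40%.
Yusuf controlled Solent already, so this is not a new person acquiring control; every other person's position is unchanged or reduced.
No new person acquires control, so the clause is not triggered.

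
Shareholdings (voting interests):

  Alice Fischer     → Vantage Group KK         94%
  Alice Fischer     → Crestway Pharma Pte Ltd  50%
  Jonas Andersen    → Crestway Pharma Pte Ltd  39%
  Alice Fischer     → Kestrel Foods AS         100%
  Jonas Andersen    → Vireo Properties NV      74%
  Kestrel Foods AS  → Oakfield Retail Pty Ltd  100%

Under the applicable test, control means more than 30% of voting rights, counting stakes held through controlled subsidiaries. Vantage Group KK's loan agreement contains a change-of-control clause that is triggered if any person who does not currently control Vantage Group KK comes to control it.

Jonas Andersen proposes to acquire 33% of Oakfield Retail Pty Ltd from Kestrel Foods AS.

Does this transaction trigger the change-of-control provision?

The purchase adds only to Jonas's holdings (Kestrel's stake shrinks), so Jonas is the only person who could newly come to control Vantage.
Jonas holds 39% of Crestway, so Jonas controls Crestway.
Jonas holds 74% of Vireo, so Jonas controls Vireo.
Neither Jonas nor any entity Jonas controls holds any voting interest in Vantage.
So before the transaction, Jonas does not control Vantage.
After the purchase, Jonas holds 33% of Oakfield directly, and Kestrel's stake falls to 67%.
Jonas holds 33% of Oakfield, so Jonas controls Oakfield.
After the transaction, neither Jonas nor any entity Jonas controls holds a voting interest in Vantage, so Jonas still does not control it.
No new person acquires control, so the clause is not triggered.

No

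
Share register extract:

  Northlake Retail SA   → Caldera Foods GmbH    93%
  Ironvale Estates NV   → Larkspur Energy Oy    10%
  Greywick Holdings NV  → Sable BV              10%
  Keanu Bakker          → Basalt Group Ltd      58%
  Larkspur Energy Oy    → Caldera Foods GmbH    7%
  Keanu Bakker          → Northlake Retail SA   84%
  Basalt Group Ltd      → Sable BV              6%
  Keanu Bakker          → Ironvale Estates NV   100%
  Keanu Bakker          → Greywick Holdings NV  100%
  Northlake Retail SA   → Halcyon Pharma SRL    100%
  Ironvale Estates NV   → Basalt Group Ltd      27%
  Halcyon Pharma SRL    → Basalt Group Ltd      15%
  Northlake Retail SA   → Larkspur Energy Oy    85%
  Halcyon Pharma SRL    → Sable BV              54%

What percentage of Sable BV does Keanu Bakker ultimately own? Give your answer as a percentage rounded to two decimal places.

Keanu reaches Sable along 5 paths.
Via Northlake → Halcyon: 84% × 100% × 54% = 45.36%.
Via Greywick: 100% × 10% = 10%.
Via Northlake → Halcyon → Basalt: 84% × 100% × 15% × 6% = 0.756%.
Via Ironvale → Basalt: 100% × 27% × 6% = 1.62%.
Via Basalt: 58% × 6% = 3.48%.
Total: 45.36% + 10% + 0.756% + 1.62% + 3.48% = 61.216%.
Rounded: 61.22%.

61.22%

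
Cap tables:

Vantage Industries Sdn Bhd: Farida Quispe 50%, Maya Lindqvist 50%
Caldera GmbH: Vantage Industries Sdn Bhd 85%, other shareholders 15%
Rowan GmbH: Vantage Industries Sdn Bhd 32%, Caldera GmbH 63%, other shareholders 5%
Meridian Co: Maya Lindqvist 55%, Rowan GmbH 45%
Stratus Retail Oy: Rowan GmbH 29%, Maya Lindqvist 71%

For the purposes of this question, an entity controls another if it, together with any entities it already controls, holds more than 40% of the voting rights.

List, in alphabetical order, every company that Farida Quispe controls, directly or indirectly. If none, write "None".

Farida holds 50% of Vantage, so Farida controls Vantage.
Vantage holds 85% of Caldera, so Farida controls Caldera.
Vantage and Caldera together hold 32% + 63% = 95% of Rowan, so Farida controls Rowan.
Rowan holds 45% of Meridian, so Farida controls Meridian.
No other company's threshold is met.

Caldera GmbH, Meridian Co, Rowan GmbH, Vantage Industries Sdn Bhd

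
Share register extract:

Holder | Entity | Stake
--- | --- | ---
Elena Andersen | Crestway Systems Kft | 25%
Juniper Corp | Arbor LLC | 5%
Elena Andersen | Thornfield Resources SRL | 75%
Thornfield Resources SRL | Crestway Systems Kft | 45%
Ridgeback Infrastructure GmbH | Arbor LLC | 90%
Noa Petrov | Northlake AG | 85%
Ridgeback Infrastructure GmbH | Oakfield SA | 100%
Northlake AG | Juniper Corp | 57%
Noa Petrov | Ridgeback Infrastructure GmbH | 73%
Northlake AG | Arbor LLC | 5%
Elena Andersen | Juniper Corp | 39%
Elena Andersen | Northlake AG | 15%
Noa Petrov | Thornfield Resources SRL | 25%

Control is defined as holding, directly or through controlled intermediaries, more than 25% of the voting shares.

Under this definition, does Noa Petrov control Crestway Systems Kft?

No

Noa holds 85% of Northlake, so Noa controls Northlake.
Noa holds 73% of Ridgeback, so Noa controls Ridgeback.
Ridgeback holds 100% of Oakfield, so Noa controls Oakfield.
Northlake holds 57% of Juniper, so Noa controls Juniper.
Northlake and Juniper and Ridgeback together hold 5% + 5% + 90% = 100% of Arbor, so Noa controls Arbor.
Neither Noa nor any entity Noa controls holds any voting interest in Crestway.
So Noa does not control Crestway.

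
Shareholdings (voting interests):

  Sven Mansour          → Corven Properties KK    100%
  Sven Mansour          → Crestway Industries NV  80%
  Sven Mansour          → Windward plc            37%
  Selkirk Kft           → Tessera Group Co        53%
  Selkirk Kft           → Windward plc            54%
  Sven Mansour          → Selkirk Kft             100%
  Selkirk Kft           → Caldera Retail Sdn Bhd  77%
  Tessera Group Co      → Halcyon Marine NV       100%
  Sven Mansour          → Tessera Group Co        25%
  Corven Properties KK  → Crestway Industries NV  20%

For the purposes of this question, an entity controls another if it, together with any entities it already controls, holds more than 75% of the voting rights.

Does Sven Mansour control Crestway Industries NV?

Sven holds 100% of Corven, so Sven controls Corven.
Sven and Corven together hold 80% + 20% = 100% of Crestway, so Sven controls Crestway.

Yes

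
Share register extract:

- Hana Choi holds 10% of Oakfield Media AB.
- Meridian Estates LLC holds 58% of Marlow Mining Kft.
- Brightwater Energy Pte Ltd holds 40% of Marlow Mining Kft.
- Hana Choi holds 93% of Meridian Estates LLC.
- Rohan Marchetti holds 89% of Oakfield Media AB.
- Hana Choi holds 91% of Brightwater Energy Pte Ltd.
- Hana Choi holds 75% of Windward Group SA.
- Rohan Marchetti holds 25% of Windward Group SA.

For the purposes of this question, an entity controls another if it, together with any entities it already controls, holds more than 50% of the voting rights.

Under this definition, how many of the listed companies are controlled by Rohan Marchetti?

Rohan holds 89% of Oakfield, so Rohan controls Oakfield.
No other company's threshold is met.
Rohan controls 1 company.

1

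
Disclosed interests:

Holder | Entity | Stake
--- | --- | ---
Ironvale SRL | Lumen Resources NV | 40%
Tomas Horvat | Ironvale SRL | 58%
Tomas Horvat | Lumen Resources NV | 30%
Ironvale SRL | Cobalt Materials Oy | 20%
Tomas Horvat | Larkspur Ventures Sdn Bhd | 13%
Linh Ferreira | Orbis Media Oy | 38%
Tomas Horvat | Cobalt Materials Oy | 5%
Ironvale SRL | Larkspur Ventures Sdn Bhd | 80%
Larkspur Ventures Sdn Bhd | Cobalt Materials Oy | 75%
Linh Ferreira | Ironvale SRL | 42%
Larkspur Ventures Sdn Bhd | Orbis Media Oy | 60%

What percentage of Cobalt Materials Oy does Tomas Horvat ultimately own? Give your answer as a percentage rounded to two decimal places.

Tomas reaches Cobalt along 4 paths.
Direct stake: 5% = 5%.
Via Ironvale → Larkspur: 58% × 80% × 75% = 34.8%.
Via Larkspur: 13% × 75% = 9.75%.
Via Ironvale: 58% × 20% = 11.6%.
Total: 5% + 34.8% + 9.75% + 11.6% = 61.15%.

61.15%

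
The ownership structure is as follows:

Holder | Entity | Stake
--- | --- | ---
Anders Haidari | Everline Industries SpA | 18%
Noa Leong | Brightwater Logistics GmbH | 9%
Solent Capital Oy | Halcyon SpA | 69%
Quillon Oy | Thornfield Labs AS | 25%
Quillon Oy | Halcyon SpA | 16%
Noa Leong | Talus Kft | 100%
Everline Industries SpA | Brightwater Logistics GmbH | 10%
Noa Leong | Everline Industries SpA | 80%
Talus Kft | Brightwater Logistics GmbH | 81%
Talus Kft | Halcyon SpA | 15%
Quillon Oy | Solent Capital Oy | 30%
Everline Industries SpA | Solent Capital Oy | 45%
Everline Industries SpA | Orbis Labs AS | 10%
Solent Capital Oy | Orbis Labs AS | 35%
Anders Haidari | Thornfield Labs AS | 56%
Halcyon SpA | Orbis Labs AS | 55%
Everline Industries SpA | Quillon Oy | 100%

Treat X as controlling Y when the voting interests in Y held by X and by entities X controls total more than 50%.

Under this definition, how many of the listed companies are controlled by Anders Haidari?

Anders holds 56% of Thornfield, so Anders controls Thornfield.
No other company's threshold is met.
Anders controls 1 company.

1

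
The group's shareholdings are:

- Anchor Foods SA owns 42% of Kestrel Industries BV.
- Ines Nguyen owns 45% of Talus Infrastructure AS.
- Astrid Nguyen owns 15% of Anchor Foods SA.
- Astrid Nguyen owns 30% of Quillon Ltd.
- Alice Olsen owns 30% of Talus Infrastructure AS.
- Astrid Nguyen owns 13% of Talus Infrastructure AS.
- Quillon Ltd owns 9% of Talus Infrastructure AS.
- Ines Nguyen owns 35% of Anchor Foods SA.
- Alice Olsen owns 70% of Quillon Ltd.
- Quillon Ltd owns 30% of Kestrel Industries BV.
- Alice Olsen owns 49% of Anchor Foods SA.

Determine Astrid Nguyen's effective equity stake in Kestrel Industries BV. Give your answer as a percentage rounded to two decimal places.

Astrid reaches Kestrel along 2 paths.
Via Anchor: 15% × 42% = 6.3%.
Via Quillon: 30% × 30% = 9%.
Total: 6.3% + 9% = 15.3%.
Rounded: 15.30%.

15.30%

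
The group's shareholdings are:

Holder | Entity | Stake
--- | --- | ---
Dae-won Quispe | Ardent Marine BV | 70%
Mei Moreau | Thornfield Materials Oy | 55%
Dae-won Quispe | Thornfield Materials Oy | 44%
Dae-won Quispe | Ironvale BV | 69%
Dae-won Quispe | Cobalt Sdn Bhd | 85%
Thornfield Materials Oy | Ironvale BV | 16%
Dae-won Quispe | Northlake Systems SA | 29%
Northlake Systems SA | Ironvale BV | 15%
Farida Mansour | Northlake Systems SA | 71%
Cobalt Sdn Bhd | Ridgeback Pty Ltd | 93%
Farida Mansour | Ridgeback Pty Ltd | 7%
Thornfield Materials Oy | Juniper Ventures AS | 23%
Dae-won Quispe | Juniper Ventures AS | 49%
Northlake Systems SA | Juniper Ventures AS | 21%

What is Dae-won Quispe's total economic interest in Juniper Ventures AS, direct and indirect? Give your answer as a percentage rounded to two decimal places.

65.21%

Dae-won reaches Juniper along 3 paths.
Via Northlake: 29% × 21% = 6.09%.
Via Thornfield: 44% × 23% = 10.12%.
Direct stake: 49% = 49%.
Total: 6.09% + 10.12% + 49% = 65.21%.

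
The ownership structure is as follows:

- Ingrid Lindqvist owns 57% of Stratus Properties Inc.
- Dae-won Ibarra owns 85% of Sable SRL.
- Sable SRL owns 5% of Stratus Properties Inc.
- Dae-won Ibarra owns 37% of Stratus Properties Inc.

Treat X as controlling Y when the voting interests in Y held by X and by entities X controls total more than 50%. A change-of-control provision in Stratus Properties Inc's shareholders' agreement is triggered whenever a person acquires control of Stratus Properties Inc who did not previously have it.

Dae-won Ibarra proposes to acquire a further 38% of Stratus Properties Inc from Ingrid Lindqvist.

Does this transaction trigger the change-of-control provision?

Yes

The purchase adds only to Dae-won's holdings (Ingrid's stake shrinks), so Dae-won is the only person who could newly come to control Stratus.
Dae-won holds 85% of Sable, so Dae-won controls Sable.
In Stratus, Dae-won's side holds only 37% + 5% = 42%, not > 50%.
So before the transaction, Dae-won does not control Stratus.
After the purchase, Dae-won's direct stake in Stratus rises to 37% + 38% = 75%, and Ingrid's stake falls to 19%.
Dae-won and Sable together hold 75% + 5% = 80% of Stratus, so Dae-won controls Stratus.
Dae-won did not control Stratus before and does after, so the clause is triggered.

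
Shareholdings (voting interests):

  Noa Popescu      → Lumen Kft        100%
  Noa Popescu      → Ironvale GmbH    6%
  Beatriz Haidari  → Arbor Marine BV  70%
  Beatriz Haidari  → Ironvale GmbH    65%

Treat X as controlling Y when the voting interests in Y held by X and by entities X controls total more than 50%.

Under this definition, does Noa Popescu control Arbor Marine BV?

Noa holds 100% of Lumen, so Noa controls Lumen.
Neither Noa nor any entity Noa controls holds any voting interest in Arbor.
So Noa does not control Arbor.

No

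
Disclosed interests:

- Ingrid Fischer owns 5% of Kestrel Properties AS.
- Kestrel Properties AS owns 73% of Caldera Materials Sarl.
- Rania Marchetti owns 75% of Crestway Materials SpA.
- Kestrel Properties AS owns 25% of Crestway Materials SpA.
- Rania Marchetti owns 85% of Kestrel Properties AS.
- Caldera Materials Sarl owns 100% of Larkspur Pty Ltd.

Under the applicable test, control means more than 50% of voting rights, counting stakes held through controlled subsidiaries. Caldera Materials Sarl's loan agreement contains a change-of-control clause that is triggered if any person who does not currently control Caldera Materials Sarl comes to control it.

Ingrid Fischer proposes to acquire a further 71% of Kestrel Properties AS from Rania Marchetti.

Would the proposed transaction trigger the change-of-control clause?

Yes

The purchase adds only to Ingrid's holdings (Rania's stake shrinks), so Ingrid is the only person who could newly come to control Caldera.
Ingrid's largest direct stake is 5% in Kestrel, which does not meet the threshold, so Ingrid controls no company.
Neither Ingrid nor any entity Ingrid controls holds any voting interest in Caldera.
So before the transaction, Ingrid does not control Caldera.
After the purchase, Ingrid's direct stake in Kestrel rises to 5% + 71% = 76%, and Rania's stake falls to 14%.
Ingrid holds 76% of Kestrel, so Ingrid controls Kestrel.
Kestrel holds 73% of Caldera, so Ingrid controls Caldera.
Ingrid did not control Caldera before and does after, so the clause is triggered.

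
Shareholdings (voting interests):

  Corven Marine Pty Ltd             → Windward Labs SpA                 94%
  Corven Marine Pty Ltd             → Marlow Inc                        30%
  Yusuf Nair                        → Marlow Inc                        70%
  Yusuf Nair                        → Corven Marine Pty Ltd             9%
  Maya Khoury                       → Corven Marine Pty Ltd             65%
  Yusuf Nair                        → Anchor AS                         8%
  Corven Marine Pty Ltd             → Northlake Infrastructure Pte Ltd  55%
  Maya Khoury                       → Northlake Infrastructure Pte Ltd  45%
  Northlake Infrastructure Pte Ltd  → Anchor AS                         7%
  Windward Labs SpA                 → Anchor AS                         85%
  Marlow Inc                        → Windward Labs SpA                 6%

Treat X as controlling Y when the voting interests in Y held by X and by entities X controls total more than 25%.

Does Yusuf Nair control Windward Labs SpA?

No

Yusuf holds 70% of Marlow, so Yusuf controls Marlow.
In Windward, Yusuf's side holds only 6%, not > 25%.
So Yusuf does not control Windward.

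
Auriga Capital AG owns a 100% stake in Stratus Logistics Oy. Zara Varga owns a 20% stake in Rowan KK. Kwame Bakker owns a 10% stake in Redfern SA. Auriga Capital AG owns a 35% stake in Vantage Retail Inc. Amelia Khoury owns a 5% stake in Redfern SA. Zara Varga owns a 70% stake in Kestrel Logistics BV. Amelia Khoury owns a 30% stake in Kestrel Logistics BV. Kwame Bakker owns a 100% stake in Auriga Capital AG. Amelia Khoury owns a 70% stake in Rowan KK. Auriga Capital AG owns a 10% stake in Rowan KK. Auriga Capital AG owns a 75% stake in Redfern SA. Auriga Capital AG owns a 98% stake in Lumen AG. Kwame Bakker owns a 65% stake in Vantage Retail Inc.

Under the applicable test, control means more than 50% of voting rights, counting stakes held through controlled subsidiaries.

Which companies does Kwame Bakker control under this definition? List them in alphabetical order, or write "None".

Auriga Capital AG, Lumen AG, Redfern SA, Stratus Logistics Oy, Vantage Retail Inc

Kwame holds 100% of Auriga, so Kwame controls Auriga.
Kwame and Auriga together hold 10% + 75% = 85% of Redfern, so Kwame controls Redfern.
Kwame and Auriga together hold 65% + 35% = 100% of Vantage, so Kwame controls Vantage.
Auriga holds 100% of Stratus, so Kwame controls Stratus.
Auriga holds 98% of Lumen, so Kwame controls Lumen.
No other company's threshold is met.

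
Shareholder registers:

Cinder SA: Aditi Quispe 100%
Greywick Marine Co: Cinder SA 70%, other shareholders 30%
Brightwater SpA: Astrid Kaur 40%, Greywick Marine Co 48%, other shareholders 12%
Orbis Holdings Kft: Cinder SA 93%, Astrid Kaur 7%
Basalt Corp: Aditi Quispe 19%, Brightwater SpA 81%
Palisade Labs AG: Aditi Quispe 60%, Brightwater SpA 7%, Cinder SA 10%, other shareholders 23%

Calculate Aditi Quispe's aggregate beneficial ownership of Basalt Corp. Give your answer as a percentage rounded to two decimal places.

Aditi reaches Basalt along 2 paths.
Direct stake: 19% = 19%.
Via Cinder → Greywick → Brightwater: 100% × 70% × 48% × 81% = 27.216%.
Total: 19% + 27.216% = 46.216%.
Rounded: 46.22%.

46.22%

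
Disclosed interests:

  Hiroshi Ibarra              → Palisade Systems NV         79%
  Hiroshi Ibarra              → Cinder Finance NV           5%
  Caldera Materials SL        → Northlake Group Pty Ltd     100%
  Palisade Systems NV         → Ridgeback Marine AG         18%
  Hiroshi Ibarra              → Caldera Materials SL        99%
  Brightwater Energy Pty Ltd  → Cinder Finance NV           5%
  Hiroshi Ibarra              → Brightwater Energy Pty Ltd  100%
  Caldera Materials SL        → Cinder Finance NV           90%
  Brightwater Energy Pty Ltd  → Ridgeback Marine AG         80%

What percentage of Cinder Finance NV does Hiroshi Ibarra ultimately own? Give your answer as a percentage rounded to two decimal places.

99.10%

Hiroshi reaches Cinder along 3 paths.
Via Brightwater: 100% × 5% = 5%.
Direct stake: 5% = 5%.
Via Caldera: 99% × 90% = 89.1%.
Total: 5% + 5% + 89.1% = 99.1%.
Rounded: 99.10%.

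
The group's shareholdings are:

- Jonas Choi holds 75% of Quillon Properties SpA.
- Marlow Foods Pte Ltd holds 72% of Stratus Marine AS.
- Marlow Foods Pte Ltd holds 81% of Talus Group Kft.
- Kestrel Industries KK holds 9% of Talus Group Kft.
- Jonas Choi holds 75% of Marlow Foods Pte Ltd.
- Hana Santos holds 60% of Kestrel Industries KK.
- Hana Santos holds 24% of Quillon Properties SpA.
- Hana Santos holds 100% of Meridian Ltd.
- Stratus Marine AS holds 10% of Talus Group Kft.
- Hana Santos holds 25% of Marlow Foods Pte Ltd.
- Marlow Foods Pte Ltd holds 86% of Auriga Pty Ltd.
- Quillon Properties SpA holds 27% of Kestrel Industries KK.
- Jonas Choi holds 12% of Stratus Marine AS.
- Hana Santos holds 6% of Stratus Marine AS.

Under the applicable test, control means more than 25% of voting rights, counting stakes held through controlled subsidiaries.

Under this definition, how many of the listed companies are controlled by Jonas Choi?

Jonas holds 75% of Marlow, so Jonas controls Marlow.
Jonas holds 75% of Quillon, so Jonas controls Quillon.
Marlow and Jonas together hold 72% + 12% = 84% of Stratus, so Jonas controls Stratus.
Marlow holds 86% of Auriga, so Jonas controls Auriga.
Quillon holds 27% of Kestrel, so Jonas controls Kestrel.
Marlow and Kestrel and Stratus together hold 81% + 9% + 10% = 100% of Talus, so Jonas controls Talus.
No other company's threshold is met.
Jonas controls 6 companies.

6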